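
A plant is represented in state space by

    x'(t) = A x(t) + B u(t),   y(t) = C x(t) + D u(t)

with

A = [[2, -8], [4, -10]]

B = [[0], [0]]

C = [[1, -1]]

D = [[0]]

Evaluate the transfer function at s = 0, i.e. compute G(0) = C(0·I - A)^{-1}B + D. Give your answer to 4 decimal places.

G(0) = C(-A)^{-1}B + D = -C A^{-1} B + D.
det A = 12, so A^{-1} = (1/12)·adj(A) = [[-5/6, 2/3], [-1/3, 1/6]]
A^{-1} B = [0, 0]^T
C A^{-1} B = 0
G(0) = D - C A^{-1} B = 0 - (0) = 0

0.0000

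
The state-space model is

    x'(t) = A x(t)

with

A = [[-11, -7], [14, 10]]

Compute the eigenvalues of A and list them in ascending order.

-4, 3

det(sI - A) = s^2 - (tr A)s + det A, with tr A = (-11) + 10 = -1 and det A = (-11)·10 - (-7)·14 = -110 - (-98) = -12.
So p(s) = det(sI - A) = s^2 + s - 12.
Factor s^2 + s - 12: two numbers with sum -1 and product -12 are 3 and -4, so s^2 + s - 12 = (s - 3)(s + 4).
Hence p(s) = (s - 3) (s + 4), with roots -4, 3.
At least one eigenvalue has non-negative real part, so the system is not asymptotically stable.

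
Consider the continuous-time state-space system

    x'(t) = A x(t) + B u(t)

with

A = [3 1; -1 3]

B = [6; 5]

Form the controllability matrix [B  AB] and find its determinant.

AB = [[23], [9]]
Controllability matrix C = [B  AB] = [[6, 23], [5, 9]]
det(C) = 6·9 - 23·5 = 54 - 115 = -61
Since det(C) ≠ 0, rank(C) = 2 and the system is completely controllable.

-61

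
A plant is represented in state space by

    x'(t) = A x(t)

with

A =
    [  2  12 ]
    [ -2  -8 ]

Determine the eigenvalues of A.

det(sI - A) = s^2 - (tr A)s + det A, with tr A = 2 + (-8) = -6 and det A = 2·(-8) - 12·(-2) = -16 - (-24) = 8.
So p(s) = det(sI - A) = s^2 + 6s + 8.
Factor s^2 + 6s + 8: two numbers with sum -6 and product 8 are -2 and -4, so s^2 + 6s + 8 = (s + 2)(s + 4).
Hence p(s) = (s + 2) (s + 4), with roots -4, -2.
All eigenvalues have negative real part, so the system is asymptotically stable.

-4, -2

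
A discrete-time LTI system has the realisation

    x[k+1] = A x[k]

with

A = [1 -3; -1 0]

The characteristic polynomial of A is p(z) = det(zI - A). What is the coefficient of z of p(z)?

-1

For a 2×2 matrix, det(zI - A) = z^2 - (tr A)z + det A.
tr A = 1, det A = -3.
So p(z) = z^2 - z - 3.
The coefficient of z is -1.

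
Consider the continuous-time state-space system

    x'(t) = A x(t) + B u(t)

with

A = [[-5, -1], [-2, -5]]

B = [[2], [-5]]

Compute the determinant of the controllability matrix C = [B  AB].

AB = [[-5], [21]]
Controllability matrix C = [B  AB] = [[2, -5], [-5, 21]]
det(C) = 2·21 - (-5)·(-5) = 42 - 25 = 17
Since det(C) ≠ 0, rank(C) = 2 and the system is completely controllable.

17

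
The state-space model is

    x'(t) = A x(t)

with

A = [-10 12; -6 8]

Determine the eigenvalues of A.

-4, 2

det(sI - A) = s^2 - (tr A)s + det A, with tr A = (-10) + 8 = -2 and det A = (-10)·8 - 12·(-6) = -80 - (-72) = -8.
So p(s) = det(sI - A) = s^2 + 2s - 8.
Factor s^2 + 2s - 8: two numbers with sum -2 and product -8 are 2 and -4, so s^2 + 2s - 8 = (s - 2)(s + 4).
Hence p(s) = (s - 2) (s + 4), with roots -4, 2.
At least one eigenvalue has non-negative real part, so the system is not asymptotically stable.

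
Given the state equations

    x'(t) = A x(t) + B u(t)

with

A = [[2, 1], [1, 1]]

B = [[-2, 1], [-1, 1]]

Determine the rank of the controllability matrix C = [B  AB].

AB = [[-5, 3], [-3, 2]]
Controllability matrix C = [B  AB] = [[-2, 1, -5, 3], [-1, 1, -3, 2]]
Take the 2×2 submatrix of C formed by columns 1, 2: [[-2, 1], [-1, 1]]. Its determinant is (-2)·1 - 1·(-1) = -2 - (-1) = -1 ≠ 0.
So rank(C) ≥ 2; since C has 2 rows, rank(C) = 2.
rank(C) = 2 = n, so the pair (A, B) is completely controllable.

2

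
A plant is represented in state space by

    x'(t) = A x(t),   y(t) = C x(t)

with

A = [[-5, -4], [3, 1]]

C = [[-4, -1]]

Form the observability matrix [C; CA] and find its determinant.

-43

CA = [[17, 15]]
Observability matrix O = [C; CA] = [[-4, -1], [17, 15]]
det(O) = (-4)·15 - (-1)·17 = -60 - (-17) = -43
Since det(O) ≠ 0, rank(O) = 2 and the system is completely observable.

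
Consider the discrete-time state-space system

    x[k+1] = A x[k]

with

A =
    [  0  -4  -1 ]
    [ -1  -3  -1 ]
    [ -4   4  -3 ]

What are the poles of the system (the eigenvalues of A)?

-4, -3, 1

det(zI - A) = z^3 - (tr A)z^2 + (M11 + M22 + M33)z - det A, where Mii is the 2×2 principal minor of A obtained by deleting row i and column i.
tr A = 0 + (-3) + (-3) = -6; M11 = (-3)·(-3) - (-1)·4 = 9 - (-4) = 13; M22 = 0·(-3) - (-1)·(-4) = 0 - 4 = -4; M33 = 0·(-3) - (-4)·(-1) = 0 - 4 = -4; sum of minors = 5.
det A = 0·((-3)·(-3) - (-1)·4) - (-4)·((-1)·(-3) - (-1)·(-4)) + (-1)·((-1)·4 - (-3)·(-4)) = 0·13 - (-4)·(-1) + (-1)·(-16) = 12.
So p(z) = det(zI - A) = z^3 + 6z^2 + 5z - 12.
Rational-root test: any integer root divides -12. Testing small divisors, z = 1 works: p(1) = 1 + 6 + 5 + (-12) = 0, so (z - 1) is a factor.
Dividing, p(z) = (z - 1)(z^2 + 7z + 12).
Factor z^2 + 7z + 12: two numbers with sum -7 and product 12 are -3 and -4, so z^2 + 7z + 12 = (z + 3)(z + 4).
Hence p(z) = (z - 1) (z + 3) (z + 4), with roots -4, -3, 1.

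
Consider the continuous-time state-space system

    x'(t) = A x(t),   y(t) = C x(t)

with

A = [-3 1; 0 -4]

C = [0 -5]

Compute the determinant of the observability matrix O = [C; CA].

0

CA = [[0, 20]]
Observability matrix O = [C; CA] = [[0, -5], [0, 20]]
det(O) = 0·20 - (-5)·0 = 0 - 0 = 0
Since det(O) = 0, rank(O) < 2 and the system is not completely observable.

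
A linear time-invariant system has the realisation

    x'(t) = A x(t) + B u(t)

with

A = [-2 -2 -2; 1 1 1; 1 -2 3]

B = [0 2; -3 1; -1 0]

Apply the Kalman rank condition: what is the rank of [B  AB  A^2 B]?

3

AB = [[8, -6], [-4, 3], [3, 0]]
A^2B = [[-14, 6], [7, -3], [25, -12]]
Controllability matrix C = [B  AB  A^2B] = [[0, 2, 8, -6, -14, 6], [-3, 1, -4, 3, 7, -3], [-1, 0, 3, 0, 25, -12]]
Take the 3×3 submatrix of C formed by columns 1, 2, 3: [[0, 2, 8], [-3, 1, -4], [-1, 0, 3]]. Its determinant is 0·(1·3 - (-4)·0) - 2·((-3)·3 - (-4)·(-1)) + 8·((-3)·0 - 1·(-1)) = 0·3 - 2·(-13) + 8·1 = 34 ≠ 0.
So rank(C) ≥ 3; since C has 3 rows, rank(C) = 3.
rank(C) = 3 = n, so the pair (A, B) is completely controllable.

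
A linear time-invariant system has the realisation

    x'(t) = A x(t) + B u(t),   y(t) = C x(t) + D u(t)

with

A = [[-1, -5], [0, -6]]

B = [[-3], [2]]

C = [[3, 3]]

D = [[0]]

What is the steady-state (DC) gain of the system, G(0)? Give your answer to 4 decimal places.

-13.0000

G(0) = C(-A)^{-1}B + D = -C A^{-1} B + D.
det A = 6, so A^{-1} = (1/6)·adj(A) = [[-1, 5/6], [0, -1/6]]
A^{-1} B = [14/3, -1/3]^T
C A^{-1} B = 13
G(0) = D - C A^{-1} B = 0 - (13) = -13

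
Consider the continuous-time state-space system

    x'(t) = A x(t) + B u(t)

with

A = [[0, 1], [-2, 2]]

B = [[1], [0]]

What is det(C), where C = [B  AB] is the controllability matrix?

AB = [[0], [-2]]
Controllability matrix C = [B  AB] = [[1, 0], [0, -2]]
det(C) = 1·(-2) - 0·0 = -2 - 0 = -2
Since det(C) ≠ 0, rank(C) = 2 and the system is completely controllable.

-2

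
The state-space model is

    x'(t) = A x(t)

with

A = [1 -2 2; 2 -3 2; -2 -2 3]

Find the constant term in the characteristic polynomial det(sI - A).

5

Expand det(sI - A) for the 3×3 matrix.
p(s) = s^3 - s^2 + 3s + 5.
(Check: constant term = det(-A) = (-1)^3 det A = 5; coefficient of s^2 = -tr A = -1.)
The constant term is 5.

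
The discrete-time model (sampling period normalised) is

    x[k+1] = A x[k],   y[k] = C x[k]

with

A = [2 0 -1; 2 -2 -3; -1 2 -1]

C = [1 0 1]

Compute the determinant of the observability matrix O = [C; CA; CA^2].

CA = [[1, 2, -2]]
CA^2 = [[8, -8, -5]]
Observability matrix O = [C; CA; CA^2] = [[1, 0, 1], [1, 2, -2], [8, -8, -5]]
Expanding along the first row, det(O) = 1·(2·(-5) - (-2)·(-8)) - 0·(1·(-5) - (-2)·8) + 1·(1·(-8) - 2·8) = 1·(-26) - 0·11 + 1·(-24) = -50
Since det(O) ≠ 0, rank(O) = 3 and the system is completely observable.

-50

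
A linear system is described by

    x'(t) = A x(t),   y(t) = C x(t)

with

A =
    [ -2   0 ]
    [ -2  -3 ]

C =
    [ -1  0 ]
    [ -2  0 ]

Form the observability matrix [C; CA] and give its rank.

CA = [[2, 0], [4, 0]]
Observability matrix O = [C; CA] = [[-1, 0], [-2, 0], [2, 0], [4, 0]]
Every row of O is a scalar multiple of row 1 = [-1, 0] (multipliers 1, 2, -2, -4), so the rows span a one-dimensional space.
O ≠ 0, hence rank(O) = 1.
rank(O) = 1 < n = 2, so the pair (A, C) is not completely observable.

1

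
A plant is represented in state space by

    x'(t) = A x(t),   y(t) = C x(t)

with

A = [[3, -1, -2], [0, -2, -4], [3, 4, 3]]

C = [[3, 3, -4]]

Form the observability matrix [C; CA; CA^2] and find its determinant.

CA = [[-3, -25, -30]]
CA^2 = [[-99, -67, 16]]
Observability matrix O = [C; CA; CA^2] = [[3, 3, -4], [-3, -25, -30], [-99, -67, 16]]
Expanding along the first row, det(O) = 3·((-25)·16 - (-30)·(-67)) - 3·((-3)·16 - (-30)·(-99)) + (-4)·((-3)·(-67) - (-25)·(-99)) = 3·(-2410) - 3·(-3018) + (-4)·(-2274) = 10920
Since det(O) ≠ 0, rank(O) = 3 and the system is completely observable.

10920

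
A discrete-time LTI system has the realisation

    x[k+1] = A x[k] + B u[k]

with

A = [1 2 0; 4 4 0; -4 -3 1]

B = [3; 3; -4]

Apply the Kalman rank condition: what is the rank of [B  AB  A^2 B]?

AB = [[9], [24], [-25]]
A^2B = [[57], [132], [-133]]
Controllability matrix C = [B  AB  A^2B] = [[3, 9, 57], [3, 24, 132], [-4, -25, -133]]
det(C) = 3·(24·(-133) - 132·(-25)) - 9·(3·(-133) - 132·(-4)) + 57·(3·(-25) - 24·(-4)) = 3·108 - 9·129 + 57·21 = 360 ≠ 0, so rank(C) = 3.
rank(C) = 3 = n, so the pair (A, B) is completely controllable.

3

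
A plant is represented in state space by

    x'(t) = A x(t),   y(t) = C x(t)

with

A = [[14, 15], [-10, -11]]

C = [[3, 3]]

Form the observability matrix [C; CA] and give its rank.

1

CA = [[12, 12]]
Observability matrix O = [C; CA] = [[3, 3], [12, 12]]
Every row of O is a scalar multiple of row 1 = [3, 3] (multipliers 1, 4), so the rows span a one-dimensional space.
O ≠ 0, hence rank(O) = 1.
rank(O) = 1 < n = 2, so the pair (A, C) is not completely observable.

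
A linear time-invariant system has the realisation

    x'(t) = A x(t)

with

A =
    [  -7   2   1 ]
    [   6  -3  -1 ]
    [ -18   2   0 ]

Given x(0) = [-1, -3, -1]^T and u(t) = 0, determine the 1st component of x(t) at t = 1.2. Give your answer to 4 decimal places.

det(sI - A) = s^3 - (tr A)s^2 + (M11 + M22 + M33)s - det A, where Mii is the 2×2 principal minor of A obtained by deleting row i and column i.
tr A = (-7) + (-3) + 0 = -10; M11 = (-3)·0 - (-1)·2 = 0 - (-2) = 2; M22 = (-7)·0 - 1·(-18) = 0 - (-18) = 18; M33 = (-7)·(-3) - 2·6 = 21 - 12 = 9; sum of minors = 29.
det A = (-7)·((-3)·0 - (-1)·2) - 2·(6·0 - (-1)·(-18)) + 1·(6·2 - (-3)·(-18)) = (-7)·2 - 2·(-18) + 1·(-42) = -20.
So p(s) = det(sI - A) = s^3 + 10s^2 + 29s + 20.
Rational-root test: any integer root divides 20. Testing small divisors, s = -1 works: p(-1) = -1 + 10 + (-29) + 20 = 0, so (s + 1) is a factor.
Dividing, p(s) = (s + 1)(s^2 + 9s + 20).
Factor s^2 + 9s + 20: two numbers with sum -9 and product 20 are -4 and -5, so s^2 + 9s + 20 = (s + 4)(s + 5).
Hence p(s) = (s + 1) (s + 4) (s + 5), with roots -5, -4, -1.
The eigenvalues -5, -4, -1 are distinct and real, so A is diagonalisable and x(t) = e^{At} x(0) = V diag(e^{λ_i t}) V^{-1} x(0), where the columns of V are the eigenvectors.
λ = -5: A - (-5)I = [[-2, 2, 1], [6, 2, -1], [-18, 2, 5]]. v must be orthogonal to every row; (row 1) × (row 2) = [-4, 4, -16], so take v_1 = [1, -1, 4]^T.
λ = -4: A - (-4)I = [[-3, 2, 1], [6, 1, -1], [-18, 2, 4]]. v must be orthogonal to every row; (row 1) × (row 2) = [-3, 3, -15], so take v_2 = [1, -1, 5]^T.
λ = -1: A - (-1)I = [[-6, 2, 1], [6, -2, -1], [-18, 2, 1]]. v must be orthogonal to every row; (row 1) × (row 3) = [0, -12, 24], so take v_3 = [0, 1, -2]^T.
V = [v_1 v_2 v_3] = [[1, 1, 0], [-1, -1, 1], [4, 5, -2]] has det V = -1, so V^{-1} = adj(V)/det V = [[3, -2, -1], [-2, 2, 1], [1, 1, 0]].
Modal coordinates z(0) = V^{-1} x(0): 3·(-1) + (-2)·(-3) + (-1)·(-1) = 4; (-2)·(-1) + 2·(-3) + 1·(-1) = -5; 1·(-1) + 1·(-3) + 0·(-1) = -4; so z(0) = [4, -5, -4]^T.
x_1(t) = Σ_i (v_i)_1 · z_i(0) · e^{λ_i t} (row 1 of V times the modal terms).
x_1(1.2) = 1·4·e^{-5·1.2} + 1·(-5)·e^{-4·1.2} + 0·(-4)·e^{-1·1.2} = 4·0.002479 + (-5)·0.008230 + 0·0.301194 = -0.0312.

-0.0312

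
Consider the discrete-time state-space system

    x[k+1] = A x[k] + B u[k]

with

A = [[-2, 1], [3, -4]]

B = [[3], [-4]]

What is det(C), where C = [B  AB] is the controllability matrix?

AB = [[-10], [25]]
Controllability matrix C = [B  AB] = [[3, -10], [-4, 25]]
det(C) = 3·25 - (-10)·(-4) = 75 - 40 = 35
Since det(C) ≠ 0, rank(C) = 2 and the system is completely controllable.

35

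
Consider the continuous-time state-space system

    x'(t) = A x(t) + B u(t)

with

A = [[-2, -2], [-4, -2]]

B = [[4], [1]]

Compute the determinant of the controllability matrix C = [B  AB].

-62

AB = [[-10], [-18]]
Controllability matrix C = [B  AB] = [[4, -10], [1, -18]]
det(C) = 4·(-18) - (-10)·1 = -72 - (-10) = -62
Since det(C) ≠ 0, rank(C) = 2 and the system is completely controllable.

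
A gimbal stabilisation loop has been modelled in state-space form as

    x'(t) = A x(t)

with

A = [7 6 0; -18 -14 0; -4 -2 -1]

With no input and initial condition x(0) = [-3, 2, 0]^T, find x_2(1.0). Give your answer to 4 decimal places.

1.5566

det(sI - A) = s^3 - (tr A)s^2 + (M11 + M22 + M33)s - det A, where Mii is the 2×2 principal minor of A obtained by deleting row i and column i.
tr A = 7 + (-14) + (-1) = -8; M11 = (-14)·(-1) - 0·(-2) = 14 - 0 = 14; M22 = 7·(-1) - 0·(-4) = -7 - 0 = -7; M33 = 7·(-14) - 6·(-18) = -98 - (-108) = 10; sum of minors = 17.
det A = 7·((-14)·(-1) - 0·(-2)) - 6·((-18)·(-1) - 0·(-4)) + 0·((-18)·(-2) - (-14)·(-4)) = 7·14 - 6·18 + 0·(-20) = -10.
So p(s) = det(sI - A) = s^3 + 8s^2 + 17s + 10.
Rational-root test: any integer root divides 10. Testing small divisors, s = -1 works: p(-1) = -1 + 8 + (-17) + 10 = 0, so (s + 1) is a factor.
Dividing, p(s) = (s + 1)(s^2 + 7s + 10).
Factor s^2 + 7s + 10: two numbers with sum -7 and product 10 are -2 and -5, so s^2 + 7s + 10 = (s + 2)(s + 5).
Hence p(s) = (s + 1) (s + 2) (s + 5), with roots -5, -2, -1.
The eigenvalues -5, -2, -1 are distinct and real, so A is diagonalisable and x(t) = e^{At} x(0) = V diag(e^{λ_i t}) V^{-1} x(0), where the columns of V are the eigenvectors.
λ = -5: A - (-5)I = [[12, 6, 0], [-18, -9, 0], [-4, -2, 4]]. v must be orthogonal to every row; (row 1) × (row 3) = [24, -48, 0], so take v_1 = [1, -2, 0]^T.
λ = -2: A - (-2)I = [[9, 6, 0], [-18, -12, 0], [-4, -2, 1]]. v must be orthogonal to every row; (row 1) × (row 3) = [6, -9, 6], so take v_2 = [-2, 3, -2]^T.
λ = -1: A - (-1)I = [[8, 6, 0], [-18, -13, 0], [-4, -2, 0]]. v must be orthogonal to every row; (row 1) × (row 2) = [0, 0, 4], so take v_3 = [0, 0, -1]^T.
V = [v_1 v_2 v_3] = [[1, -2, 0], [-2, 3, 0], [0, -2, -1]] has det V = 1, so V^{-1} = adj(V)/det V = [[-3, -2, 0], [-2, -1, 0], [4, 2, -1]].
Modal coordinates z(0) = V^{-1} x(0): (-3)·(-3) + (-2)·2 + 0·0 = 5; (-2)·(-3) + (-1)·2 + 0·0 = 4; 4·(-3) + 2·2 + (-1)·0 = -8; so z(0) = [5, 4, -8]^T.
x_2(t) = Σ_i (v_i)_2 · z_i(0) · e^{λ_i t} (row 2 of V times the modal terms).
x_2(1.0) = (-2)·5·e^{-5·1.0} + 3·4·e^{-2·1.0} + 0·(-8)·e^{-1·1.0} = (-10)·0.006738 + 12·0.135335 + 0·0.367879 = 1.5566.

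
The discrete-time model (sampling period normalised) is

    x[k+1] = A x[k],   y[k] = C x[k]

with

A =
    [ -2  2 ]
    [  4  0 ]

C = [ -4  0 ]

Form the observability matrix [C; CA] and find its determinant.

32

CA = [[8, -8]]
Observability matrix O = [C; CA] = [[-4, 0], [8, -8]]
det(O) = (-4)·(-8) - 0·8 = 32 - 0 = 32
Since det(O) ≠ 0, rank(O) = 2 and the system is completely observable.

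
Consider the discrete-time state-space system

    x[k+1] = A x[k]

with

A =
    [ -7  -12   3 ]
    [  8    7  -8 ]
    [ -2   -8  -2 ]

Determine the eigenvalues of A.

det(zI - A) = z^3 - (tr A)z^2 + (M11 + M22 + M33)z - det A, where Mii is the 2×2 principal minor of A obtained by deleting row i and column i.
tr A = (-7) + 7 + (-2) = -2; M11 = 7·(-2) - (-8)·(-8) = -14 - 64 = -78; M22 = (-7)·(-2) - 3·(-2) = 14 - (-6) = 20; M33 = (-7)·7 - (-12)·8 = -49 - (-96) = 47; sum of minors = -11.
det A = (-7)·(7·(-2) - (-8)·(-8)) - (-12)·(8·(-2) - (-8)·(-2)) + 3·(8·(-8) - 7·(-2)) = (-7)·(-78) - (-12)·(-32) + 3·(-50) = 12.
So p(z) = det(zI - A) = z^3 + 2z^2 - 11z - 12.
Rational-root test: any integer root divides -12. Testing small divisors, z = -1 works: p(-1) = -1 + 2 + 11 + (-12) = 0, so (z + 1) is a factor.
Dividing, p(z) = (z + 1)(z^2 + z - 12).
Factor z^2 + z - 12: two numbers with sum -1 and product -12 are 3 and -4, so z^2 + z - 12 = (z - 3)(z + 4).
Hence p(z) = (z - 3) (z + 1) (z + 4), with roots -4, -1, 3.

-4, -1, 3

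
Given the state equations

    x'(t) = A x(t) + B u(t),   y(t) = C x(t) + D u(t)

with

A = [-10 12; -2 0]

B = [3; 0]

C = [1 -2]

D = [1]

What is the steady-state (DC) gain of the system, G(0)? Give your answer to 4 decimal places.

1.5000

G(0) = C(-A)^{-1}B + D = -C A^{-1} B + D.
det A = 24, so A^{-1} = (1/24)·adj(A) = [[0, -1/2], [1/12, -5/12]]
A^{-1} B = [0, 1/4]^T
C A^{-1} B = -1/2
G(0) = D - C A^{-1} B = 1 - (-1/2) = 3/2 ≈ 1.5000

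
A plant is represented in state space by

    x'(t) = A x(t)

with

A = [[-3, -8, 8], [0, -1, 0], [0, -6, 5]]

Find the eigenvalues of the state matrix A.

-3, -1, 5

det(sI - A) = s^3 - (tr A)s^2 + (M11 + M22 + M33)s - det A, where Mii is the 2×2 principal minor of A obtained by deleting row i and column i.
tr A = (-3) + (-1) + 5 = 1; M11 = (-1)·5 - 0·(-6) = -5 - 0 = -5; M22 = (-3)·5 - 8·0 = -15 - 0 = -15; M33 = (-3)·(-1) - (-8)·0 = 3 - 0 = 3; sum of minors = -17.
det A = (-3)·((-1)·5 - 0·(-6)) - (-8)·(0·5 - 0·0) + 8·(0·(-6) - (-1)·0) = (-3)·(-5) - (-8)·0 + 8·0 = 15.
So p(s) = det(sI - A) = s^3 - s^2 - 17s - 15.
Rational-root test: any integer root divides -15. Testing small divisors, s = -1 works: p(-1) = -1 + (-1) + 17 + (-15) = 0, so (s + 1) is a factor.
Dividing, p(s) = (s + 1)(s^2 - 2s - 15).
Factor s^2 - 2s - 15: two numbers with sum 2 and product -15 are 5 and -3, so s^2 - 2s - 15 = (s - 5)(s + 3).
Hence p(s) = (s - 5) (s + 1) (s + 3), with roots -3, -1, 5.
At least one eigenvalue has non-negative real part, so the system is not asymptotically stable.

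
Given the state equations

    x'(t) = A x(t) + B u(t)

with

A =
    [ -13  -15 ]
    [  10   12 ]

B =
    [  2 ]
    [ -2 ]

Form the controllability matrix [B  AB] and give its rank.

AB = [[4], [-4]]
Controllability matrix C = [B  AB] = [[2, 4], [-2, -4]]
Every column of C is a scalar multiple of column 1 = [2, -2] (multipliers 1, 2), so the columns span a one-dimensional space.
C ≠ 0, hence rank(C) = 1.
rank(C) = 1 < n = 2, so the pair (A, B) is not completely controllable.

1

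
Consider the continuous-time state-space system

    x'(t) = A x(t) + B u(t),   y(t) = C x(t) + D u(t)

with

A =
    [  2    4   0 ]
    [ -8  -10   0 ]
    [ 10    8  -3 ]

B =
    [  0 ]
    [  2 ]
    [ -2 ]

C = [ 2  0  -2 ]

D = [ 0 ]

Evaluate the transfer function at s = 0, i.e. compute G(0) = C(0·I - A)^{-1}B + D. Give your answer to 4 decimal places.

G(0) = C(-A)^{-1}B + D = -C A^{-1} B + D.
det A = -36, so A^{-1} = (1/-36)·adj(A) = [[-5/6, -1/3, 0], [2/3, 1/6, 0], [-1, -2/3, -1/3]]
A^{-1} B = [-2/3, 1/3, -2/3]^T
C A^{-1} B = 0
G(0) = D - C A^{-1} B = 0 - (0) = 0

0.0000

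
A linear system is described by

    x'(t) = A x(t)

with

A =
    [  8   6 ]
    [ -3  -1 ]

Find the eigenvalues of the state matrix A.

2, 5

det(sI - A) = s^2 - (tr A)s + det A, with tr A = 8 + (-1) = 7 and det A = 8·(-1) - 6·(-3) = -8 - (-18) = 10.
So p(s) = det(sI - A) = s^2 - 7s + 10.
Factor s^2 - 7s + 10: two numbers with sum 7 and product 10 are 5 and 2, so s^2 - 7s + 10 = (s - 5)(s - 2).
Hence p(s) = (s - 5) (s - 2), with roots 2, 5.
At least one eigenvalue has non-negative real part, so the system is not asymptotically stable.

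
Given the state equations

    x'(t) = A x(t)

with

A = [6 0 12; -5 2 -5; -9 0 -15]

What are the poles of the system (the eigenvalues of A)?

det(sI - A) = s^3 - (tr A)s^2 + (M11 + M22 + M33)s - det A, where Mii is the 2×2 principal minor of A obtained by deleting row i and column i.
tr A = 6 + 2 + (-15) = -7; M11 = 2·(-15) - (-5)·0 = -30 - 0 = -30; M22 = 6·(-15) - 12·(-9) = -90 - (-108) = 18; M33 = 6·2 - 0·(-5) = 12 - 0 = 12; sum of minors = 0.
det A = 6·(2·(-15) - (-5)·0) - 0·((-5)·(-15) - (-5)·(-9)) + 12·((-5)·0 - 2·(-9)) = 6·(-30) - 0·30 + 12·18 = 36.
So p(s) = det(sI - A) = s^3 + 7s^2 - 36.
Rational-root test: any integer root divides -36. Testing small divisors, s = 2 works: p(2) = 8 + 28 + 0 + (-36) = 0, so (s - 2) is a factor.
Dividing, p(s) = (s - 2)(s^2 + 9s + 18).
Factor s^2 + 9s + 18: two numbers with sum -9 and product 18 are -3 and -6, so s^2 + 9s + 18 = (s + 3)(s + 6).
Hence p(s) = (s - 2) (s + 3) (s + 6), with roots -6, -3, 2.
At least one eigenvalue has non-negative real part, so the system is not asymptotically stable.

-6, -3, 2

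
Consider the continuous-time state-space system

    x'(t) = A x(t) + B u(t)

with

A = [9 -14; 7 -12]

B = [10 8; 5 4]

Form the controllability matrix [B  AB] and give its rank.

AB = [[20, 16], [10, 8]]
Controllability matrix C = [B  AB] = [[10, 8, 20, 16], [5, 4, 10, 8]]
Every column of C is a scalar multiple of column 1 = [10, 5] (multipliers 1, 4/5, 2, 8/5), so the columns span a one-dimensional space.
C ≠ 0, hence rank(C) = 1.
rank(C) = 1 < n = 2, so the pair (A, B) is not completely controllable.

1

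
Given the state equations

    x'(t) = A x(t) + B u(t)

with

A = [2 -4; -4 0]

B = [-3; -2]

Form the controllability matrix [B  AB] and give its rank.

2

AB = [[2], [12]]
Controllability matrix C = [B  AB] = [[-3, 2], [-2, 12]]
det(C) = (-3)·12 - 2·(-2) = -36 - (-4) = -32 ≠ 0, so rank(C) = 2.
rank(C) = 2 = n, so the pair (A, B) is completely controllable.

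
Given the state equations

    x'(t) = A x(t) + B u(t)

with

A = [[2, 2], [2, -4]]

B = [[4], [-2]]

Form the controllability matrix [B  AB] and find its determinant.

AB = [[4], [16]]
Controllability matrix C = [B  AB] = [[4, 4], [-2, 16]]
det(C) = 4·16 - 4·(-2) = 64 - (-8) = 72
Since det(C) ≠ 0, rank(C) = 2 and the system is completely controllable.

72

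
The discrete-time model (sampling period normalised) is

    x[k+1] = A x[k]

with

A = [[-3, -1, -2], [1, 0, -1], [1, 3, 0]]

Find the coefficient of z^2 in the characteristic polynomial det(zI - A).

3

Expand det(zI - A) for the 3×3 matrix.
p(z) = z^3 + 3z^2 + 6z + 14.
(Check: constant term = det(-A) = (-1)^3 det A = 14; coefficient of z^2 = -tr A = 3.)
The coefficient of z^2 is 3.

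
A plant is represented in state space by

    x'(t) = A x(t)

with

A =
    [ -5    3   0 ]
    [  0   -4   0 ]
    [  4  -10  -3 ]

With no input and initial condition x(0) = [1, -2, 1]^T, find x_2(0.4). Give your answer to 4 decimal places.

-0.4038

det(sI - A) = s^3 - (tr A)s^2 + (M11 + M22 + M33)s - det A, where Mii is the 2×2 principal minor of A obtained by deleting row i and column i.
tr A = (-5) + (-4) + (-3) = -12; M11 = (-4)·(-3) - 0·(-10) = 12 - 0 = 12; M22 = (-5)·(-3) - 0·4 = 15 - 0 = 15; M33 = (-5)·(-4) - 3·0 = 20 - 0 = 20; sum of minors = 47.
det A = (-5)·((-4)·(-3) - 0·(-10)) - 3·(0·(-3) - 0·4) + 0·(0·(-10) - (-4)·4) = (-5)·12 - 3·0 + 0·16 = -60.
So p(s) = det(sI - A) = s^3 + 12s^2 + 47s + 60.
Rational-root test: any integer root divides 60. Testing small divisors, s = -3 works: p(-3) = -27 + 108 + (-141) + 60 = 0, so (s + 3) is a factor.
Dividing, p(s) = (s + 3)(s^2 + 9s + 20).
Factor s^2 + 9s + 20: two numbers with sum -9 and product 20 are -4 and -5, so s^2 + 9s + 20 = (s + 4)(s + 5).
Hence p(s) = (s + 3) (s + 4) (s + 5), with roots -5, -4, -3.
The eigenvalues -5, -4, -3 are distinct and real, so A is diagonalisable and x(t) = e^{At} x(0) = V diag(e^{λ_i t}) V^{-1} x(0), where the columns of V are the eigenvectors.
λ = -5: A - (-5)I = [[0, 3, 0], [0, 1, 0], [4, -10, 2]]. v must be orthogonal to every row; (row 1) × (row 3) = [6, 0, -12], so take v_1 = [1, 0, -2]^T.
λ = -4: A - (-4)I = [[-1, 3, 0], [0, 0, 0], [4, -10, 1]]. v must be orthogonal to every row; (row 1) × (row 3) = [3, 1, -2], so take v_2 = [3, 1, -2]^T.
λ = -3: A - (-3)I = [[-2, 3, 0], [0, -1, 0], [4, -10, 0]]. v must be orthogonal to every row; (row 1) × (row 2) = [0, 0, 2], so take v_3 = [0, 0, 1]^T.
V = [v_1 v_2 v_3] = [[1, 3, 0], [0, 1, 0], [-2, -2, 1]] has det V = 1, so V^{-1} = adj(V)/det V = [[1, -3, 0], [0, 1, 0], [2, -4, 1]].
Modal coordinates z(0) = V^{-1} x(0): 1·1 + (-3)·(-2) + 0·1 = 7; 0·1 + 1·(-2) + 0·1 = -2; 2·1 + (-4)·(-2) + 1·1 = 11; so z(0) = [7, -2, 11]^T.
x_2(t) = Σ_i (v_i)_2 · z_i(0) · e^{λ_i t} (row 2 of V times the modal terms).
x_2(0.4) = 0·7·e^{-5·0.4} + 1·(-2)·e^{-4·0.4} + 0·11·e^{-3·0.4} = 0·0.135335 + (-2)·0.201897 + 0·0.301194 = -0.4038.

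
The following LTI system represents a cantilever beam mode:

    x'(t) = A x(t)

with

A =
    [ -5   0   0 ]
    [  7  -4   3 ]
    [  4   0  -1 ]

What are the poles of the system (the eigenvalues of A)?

-5, -4, -1

det(sI - A) = s^3 - (tr A)s^2 + (M11 + M22 + M33)s - det A, where Mii is the 2×2 principal minor of A obtained by deleting row i and column i.
tr A = (-5) + (-4) + (-1) = -10; M11 = (-4)·(-1) - 3·0 = 4 - 0 = 4; M22 = (-5)·(-1) - 0·4 = 5 - 0 = 5; M33 = (-5)·(-4) - 0·7 = 20 - 0 = 20; sum of minors = 29.
det A = (-5)·((-4)·(-1) - 3·0) - 0·(7·(-1) - 3·4) + 0·(7·0 - (-4)·4) = (-5)·4 - 0·(-19) + 0·16 = -20.
So p(s) = det(sI - A) = s^3 + 10s^2 + 29s + 20.
Rational-root test: any integer root divides 20. Testing small divisors, s = -1 works: p(-1) = -1 + 10 + (-29) + 20 = 0, so (s + 1) is a factor.
Dividing, p(s) = (s + 1)(s^2 + 9s + 20).
Factor s^2 + 9s + 20: two numbers with sum -9 and product 20 are -4 and -5, so s^2 + 9s + 20 = (s + 4)(s + 5).
Hence p(s) = (s + 1) (s + 4) (s + 5), with roots -5, -4, -1.
All eigenvalues have negative real part, so the system is asymptotically stable.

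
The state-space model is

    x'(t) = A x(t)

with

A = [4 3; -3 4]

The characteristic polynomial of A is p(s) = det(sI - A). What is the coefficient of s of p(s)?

-8

For a 2×2 matrix, det(sI - A) = s^2 - (tr A)s + det A.
tr A = 8, det A = 25.
So p(s) = s^2 - 8s + 25.
The coefficient of s is -8.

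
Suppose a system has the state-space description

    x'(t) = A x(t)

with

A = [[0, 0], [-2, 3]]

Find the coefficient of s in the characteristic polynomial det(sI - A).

-3

For a 2×2 matrix, det(sI - A) = s^2 - (tr A)s + det A.
tr A = 3, det A = 0.
So p(s) = s^2 - 3s.
The coefficient of s is -3.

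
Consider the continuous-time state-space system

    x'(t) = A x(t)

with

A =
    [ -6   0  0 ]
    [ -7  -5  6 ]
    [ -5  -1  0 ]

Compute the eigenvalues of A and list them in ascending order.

det(sI - A) = s^3 - (tr A)s^2 + (M11 + M22 + M33)s - det A, where Mii is the 2×2 principal minor of A obtained by deleting row i and column i.
tr A = (-6) + (-5) + 0 = -11; M11 = (-5)·0 - 6·(-1) = 0 - (-6) = 6; M22 = (-6)·0 - 0·(-5) = 0 - 0 = 0; M33 = (-6)·(-5) - 0·(-7) = 30 - 0 = 30; sum of minors = 36.
det A = (-6)·((-5)·0 - 6·(-1)) - 0·((-7)·0 - 6·(-5)) + 0·((-7)·(-1) - (-5)·(-5)) = (-6)·6 - 0·30 + 0·(-18) = -36.
So p(s) = det(sI - A) = s^3 + 11s^2 + 36s + 36.
Rational-root test: any integer root divides 36. Testing small divisors, s = -2 works: p(-2) = -8 + 44 + (-72) + 36 = 0, so (s + 2) is a factor.
Dividing, p(s) = (s + 2)(s^2 + 9s + 18).
Factor s^2 + 9s + 18: two numbers with sum -9 and product 18 are -3 and -6, so s^2 + 9s + 18 = (s + 3)(s + 6).
Hence p(s) = (s + 2) (s + 3) (s + 6), with roots -6, -3, -2.
All eigenvalues have negative real part, so the system is asymptotically stable.

-6, -3, -2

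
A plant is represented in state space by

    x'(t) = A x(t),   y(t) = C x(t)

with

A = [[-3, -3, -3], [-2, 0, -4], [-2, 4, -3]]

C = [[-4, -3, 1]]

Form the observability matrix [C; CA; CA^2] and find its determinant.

CA = [[16, 16, 21]]
CA^2 = [[-122, 36, -175]]
Observability matrix O = [C; CA; CA^2] = [[-4, -3, 1], [16, 16, 21], [-122, 36, -175]]
Expanding along the first row, det(O) = (-4)·(16·(-175) - 21·36) - (-3)·(16·(-175) - 21·(-122)) + 1·(16·36 - 16·(-122)) = (-4)·(-3556) - (-3)·(-238) + 1·2528 = 16038
Since det(O) ≠ 0, rank(O) = 3 and the system is completely observable.

16038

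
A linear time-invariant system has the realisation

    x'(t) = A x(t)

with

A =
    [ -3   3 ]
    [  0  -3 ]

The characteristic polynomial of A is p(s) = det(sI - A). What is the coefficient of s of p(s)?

6

For a 2×2 matrix, det(sI - A) = s^2 - (tr A)s + det A.
tr A = -6, det A = 9.
So p(s) = s^2 + 6s + 9.
The coefficient of s is 6.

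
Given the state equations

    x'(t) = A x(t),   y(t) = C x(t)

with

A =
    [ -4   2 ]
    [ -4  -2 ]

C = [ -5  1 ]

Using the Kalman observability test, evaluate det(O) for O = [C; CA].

44

CA = [[16, -12]]
Observability matrix O = [C; CA] = [[-5, 1], [16, -12]]
det(O) = (-5)·(-12) - 1·16 = 60 - 16 = 44
Since det(O) ≠ 0, rank(O) = 2 and the system is completely observable.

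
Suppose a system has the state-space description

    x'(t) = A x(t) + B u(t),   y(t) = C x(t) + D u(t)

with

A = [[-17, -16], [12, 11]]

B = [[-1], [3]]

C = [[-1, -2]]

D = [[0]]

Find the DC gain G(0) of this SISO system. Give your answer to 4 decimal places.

G(0) = C(-A)^{-1}B + D = -C A^{-1} B + D.
det A = 5, so A^{-1} = (1/5)·adj(A) = [[11/5, 16/5], [-12/5, -17/5]]
A^{-1} B = [37/5, -39/5]^T
C A^{-1} B = 41/5
G(0) = D - C A^{-1} B = 0 - (41/5) = -41/5 ≈ -8.2000

-8.2000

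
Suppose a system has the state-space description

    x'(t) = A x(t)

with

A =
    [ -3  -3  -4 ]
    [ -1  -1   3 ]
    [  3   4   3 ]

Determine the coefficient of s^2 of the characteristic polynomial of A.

Expand det(sI - A) for the 3×3 matrix.
p(s) = s^3 + s^2 - 12s - 13.
(Check: constant term = det(-A) = (-1)^3 det A = -13; coefficient of s^2 = -tr A = 1.)
The coefficient of s^2 is 1.

1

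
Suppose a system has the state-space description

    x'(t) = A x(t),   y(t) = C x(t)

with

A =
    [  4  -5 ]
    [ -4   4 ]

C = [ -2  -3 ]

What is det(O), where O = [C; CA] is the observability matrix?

CA = [[4, -2]]
Observability matrix O = [C; CA] = [[-2, -3], [4, -2]]
det(O) = (-2)·(-2) - (-3)·4 = 4 - (-12) = 16
Since det(O) ≠ 0, rank(O) = 2 and the system is completely observable.

16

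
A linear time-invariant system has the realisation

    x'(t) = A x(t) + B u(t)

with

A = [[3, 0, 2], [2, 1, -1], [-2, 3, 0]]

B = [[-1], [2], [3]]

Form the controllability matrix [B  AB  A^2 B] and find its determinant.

AB = [[3], [-3], [8]]
A^2B = [[25], [-5], [-15]]
Controllability matrix C = [B  AB  A^2B] = [[-1, 3, 25], [2, -3, -5], [3, 8, -15]]
Expanding along the first row, det(C) = (-1)·((-3)·(-15) - (-5)·8) - 3·(2·(-15) - (-5)·3) + 25·(2·8 - (-3)·3) = (-1)·85 - 3·(-15) + 25·25 = 585
Since det(C) ≠ 0, rank(C) = 3 and the system is completely controllable.

585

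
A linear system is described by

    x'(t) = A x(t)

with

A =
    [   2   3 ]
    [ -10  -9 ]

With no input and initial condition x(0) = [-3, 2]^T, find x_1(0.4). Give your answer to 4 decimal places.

det(sI - A) = s^2 - (tr A)s + det A, with tr A = 2 + (-9) = -7 and det A = 2·(-9) - 3·(-10) = -18 - (-30) = 12.
So p(s) = det(sI - A) = s^2 + 7s + 12.
Factor s^2 + 7s + 12: two numbers with sum -7 and product 12 are -3 and -4, so s^2 + 7s + 12 = (s + 3)(s + 4).
Hence p(s) = (s + 3) (s + 4), with roots -4, -3.
The eigenvalues -4, -3 are distinct and real, so A is diagonalisable and x(t) = e^{At} x(0) = V diag(e^{λ_i t}) V^{-1} x(0), where the columns of V are the eigenvectors.
λ = -4: A - (-4)I = [[6, 3], [-10, -5]]. Row 1 gives 6·v1 + 3·v2 = 0, so take v_1 = [-1, 2]^T.
λ = -3: A - (-3)I = [[5, 3], [-10, -6]]. Row 1 gives 5·v1 + 3·v2 = 0, so take v_2 = [-3, 5]^T.
V = [v_1 v_2] = [[-1, -3], [2, 5]] has det V = 1, so V^{-1} = adj(V)/det V = [[5, 3], [-2, -1]].
Modal coordinates z(0) = V^{-1} x(0): 5·(-3) + 3·2 = -9; (-2)·(-3) + (-1)·2 = 4; so z(0) = [-9, 4]^T.
x_1(t) = Σ_i (v_i)_1 · z_i(0) · e^{λ_i t} (row 1 of V times the modal terms).
x_1(0.4) = (-1)·(-9)·e^{-4·0.4} + (-3)·4·e^{-3·0.4} = 9·0.201897 + (-12)·0.301194 = -1.7973.

-1.7973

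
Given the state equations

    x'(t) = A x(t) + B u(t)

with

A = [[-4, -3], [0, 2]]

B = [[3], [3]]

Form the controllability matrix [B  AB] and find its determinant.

81

AB = [[-21], [6]]
Controllability matrix C = [B  AB] = [[3, -21], [3, 6]]
det(C) = 3·6 - (-21)·3 = 18 - (-63) = 81
Since det(C) ≠ 0, rank(C) = 2 and the system is completely controllable.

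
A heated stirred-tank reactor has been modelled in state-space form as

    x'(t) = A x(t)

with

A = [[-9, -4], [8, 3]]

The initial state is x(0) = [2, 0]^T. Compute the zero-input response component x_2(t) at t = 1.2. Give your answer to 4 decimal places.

det(sI - A) = s^2 - (tr A)s + det A, with tr A = (-9) + 3 = -6 and det A = (-9)·3 - (-4)·8 = -27 - (-32) = 5.
So p(s) = det(sI - A) = s^2 + 6s + 5.
Factor s^2 + 6s + 5: two numbers with sum -6 and product 5 are -1 and -5, so s^2 + 6s + 5 = (s + 1)(s + 5).
Hence p(s) = (s + 1) (s + 5), with roots -5, -1.
The eigenvalues -5, -1 are distinct and real, so A is diagonalisable and x(t) = e^{At} x(0) = V diag(e^{λ_i t}) V^{-1} x(0), where the columns of V are the eigenvectors.
λ = -5: A - (-5)I = [[-4, -4], [8, 8]]. Row 1 gives (-4)·v1 + (-4)·v2 = 0, so take v_1 = [1, -1]^T.
λ = -1: A - (-1)I = [[-8, -4], [8, 4]]. Row 1 gives (-8)·v1 + (-4)·v2 = 0, so take v_2 = [1, -2]^T.
V = [v_1 v_2] = [[1, 1], [-1, -2]] has det V = -1, so V^{-1} = adj(V)/det V = [[2, 1], [-1, -1]].
Modal coordinates z(0) = V^{-1} x(0): 2·2 + 1·0 = 4; (-1)·2 + (-1)·0 = -2; so z(0) = [4, -2]^T.
x_2(t) = Σ_i (v_i)_2 · z_i(0) · e^{λ_i t} (row 2 of V times the modal terms).
x_2(1.2) = (-1)·4·e^{-5·1.2} + (-2)·(-2)·e^{-1·1.2} = (-4)·0.002479 + 4·0.301194 = 1.1949.

1.1949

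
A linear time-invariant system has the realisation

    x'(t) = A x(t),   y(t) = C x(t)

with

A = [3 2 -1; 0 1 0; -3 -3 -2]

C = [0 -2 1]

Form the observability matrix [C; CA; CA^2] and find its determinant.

-54

CA = [[-3, -5, -2]]
CA^2 = [[-3, -5, 7]]
Observability matrix O = [C; CA; CA^2] = [[0, -2, 1], [-3, -5, -2], [-3, -5, 7]]
Expanding along the first row, det(O) = 0·((-5)·7 - (-2)·(-5)) - (-2)·((-3)·7 - (-2)·(-3)) + 1·((-3)·(-5) - (-5)·(-3)) = 0·(-45) - (-2)·(-27) + 1·0 = -54
Since det(O) ≠ 0, rank(O) = 3 and the system is completely observable.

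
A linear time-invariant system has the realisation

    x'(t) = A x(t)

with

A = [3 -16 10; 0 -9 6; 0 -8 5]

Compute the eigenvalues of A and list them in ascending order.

-3, -1, 3

det(sI - A) = s^3 - (tr A)s^2 + (M11 + M22 + M33)s - det A, where Mii is the 2×2 principal minor of A obtained by deleting row i and column i.
tr A = 3 + (-9) + 5 = -1; M11 = (-9)·5 - 6·(-8) = -45 - (-48) = 3; M22 = 3·5 - 10·0 = 15 - 0 = 15; M33 = 3·(-9) - (-16)·0 = -27 - 0 = -27; sum of minors = -9.
det A = 3·((-9)·5 - 6·(-8)) - (-16)·(0·5 - 6·0) + 10·(0·(-8) - (-9)·0) = 3·3 - (-16)·0 + 10·0 = 9.
So p(s) = det(sI - A) = s^3 + s^2 - 9s - 9.
Rational-root test: any integer root divides -9. Testing small divisors, s = -1 works: p(-1) = -1 + 1 + 9 + (-9) = 0, so (s + 1) is a factor.
Dividing, p(s) = (s + 1)(s^2 - 9).
Factor s^2 - 9: two numbers with sum 0 and product -9 are 3 and -3, so s^2 - 9 = (s - 3)(s + 3).
Hence p(s) = (s - 3) (s + 1) (s + 3), with roots -3, -1, 3.
At least one eigenvalue has non-negative real part, so the system is not asymptotically stable.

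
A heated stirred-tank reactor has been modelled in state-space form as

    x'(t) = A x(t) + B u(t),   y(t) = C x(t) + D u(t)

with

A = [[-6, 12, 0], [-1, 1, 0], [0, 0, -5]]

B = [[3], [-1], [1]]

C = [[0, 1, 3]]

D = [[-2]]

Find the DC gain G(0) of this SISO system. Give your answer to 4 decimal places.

G(0) = C(-A)^{-1}B + D = -C A^{-1} B + D.
det A = -30, so A^{-1} = (1/-30)·adj(A) = [[1/6, -2, 0], [1/6, -1, 0], [0, 0, -1/5]]
A^{-1} B = [5/2, 3/2, -1/5]^T
C A^{-1} B = 9/10
G(0) = D - C A^{-1} B = -2 - (9/10) = -29/10 ≈ -2.9000

-2.9000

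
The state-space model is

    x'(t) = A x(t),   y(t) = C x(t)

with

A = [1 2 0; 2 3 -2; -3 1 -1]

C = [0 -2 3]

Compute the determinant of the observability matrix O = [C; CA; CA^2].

1042

CA = [[-13, -3, 1]]
CA^2 = [[-22, -34, 5]]
Observability matrix O = [C; CA; CA^2] = [[0, -2, 3], [-13, -3, 1], [-22, -34, 5]]
Expanding along the first row, det(O) = 0·((-3)·5 - 1·(-34)) - (-2)·((-13)·5 - 1·(-22)) + 3·((-13)·(-34) - (-3)·(-22)) = 0·19 - (-2)·(-43) + 3·376 = 1042
Since det(O) ≠ 0, rank(O) = 3 and the system is completely observable.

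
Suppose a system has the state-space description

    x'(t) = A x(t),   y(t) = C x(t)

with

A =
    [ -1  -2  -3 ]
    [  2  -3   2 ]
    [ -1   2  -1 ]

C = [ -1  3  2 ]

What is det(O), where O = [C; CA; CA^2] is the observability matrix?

71

CA = [[5, -3, 7]]
CA^2 = [[-18, 13, -28]]
Observability matrix O = [C; CA; CA^2] = [[-1, 3, 2], [5, -3, 7], [-18, 13, -28]]
Expanding along the first row, det(O) = (-1)·((-3)·(-28) - 7·13) - 3·(5·(-28) - 7·(-18)) + 2·(5·13 - (-3)·(-18)) = (-1)·(-7) - 3·(-14) + 2·11 = 71
Since det(O) ≠ 0, rank(O) = 3 and the system is completely observable.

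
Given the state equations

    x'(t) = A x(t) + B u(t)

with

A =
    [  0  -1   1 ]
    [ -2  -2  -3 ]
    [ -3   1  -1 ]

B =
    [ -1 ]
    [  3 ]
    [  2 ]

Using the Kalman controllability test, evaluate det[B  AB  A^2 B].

325

AB = [[-1], [-10], [4]]
A^2B = [[14], [10], [-11]]
Controllability matrix C = [B  AB  A^2B] = [[-1, -1, 14], [3, -10, 10], [2, 4, -11]]
Expanding along the first row, det(C) = (-1)·((-10)·(-11) - 10·4) - (-1)·(3·(-11) - 10·2) + 14·(3·4 - (-10)·2) = (-1)·70 - (-1)·(-53) + 14·32 = 325
Since det(C) ≠ 0, rank(C) = 3 and the system is completely controllable.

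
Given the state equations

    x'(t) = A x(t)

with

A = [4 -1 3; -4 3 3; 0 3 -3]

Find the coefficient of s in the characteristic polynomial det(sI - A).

Expand det(sI - A) for the 3×3 matrix.
p(s) = s^3 - 4s^2 - 22s + 96.
(Check: constant term = det(-A) = (-1)^3 det A = 96; coefficient of s^2 = -tr A = -4.)
The coefficient of s is -22.

-22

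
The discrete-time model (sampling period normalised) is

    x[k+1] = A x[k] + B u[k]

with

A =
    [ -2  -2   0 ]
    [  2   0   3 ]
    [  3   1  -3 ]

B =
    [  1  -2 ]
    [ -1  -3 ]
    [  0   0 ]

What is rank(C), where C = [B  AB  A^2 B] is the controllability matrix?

AB = [[0, 10], [2, -4], [2, -9]]
A^2B = [[-4, -12], [6, -7], [-4, 53]]
Controllability matrix C = [B  AB  A^2B] = [[1, -2, 0, 10, -4, -12], [-1, -3, 2, -4, 6, -7], [0, 0, 2, -9, -4, 53]]
Take the 3×3 submatrix of C formed by columns 1, 2, 3: [[1, -2, 0], [-1, -3, 2], [0, 0, 2]]. Its determinant is 1·((-3)·2 - 2·0) - (-2)·((-1)·2 - 2·0) + 0·((-1)·0 - (-3)·0) = 1·(-6) - (-2)·(-2) + 0·0 = -10 ≠ 0.
So rank(C) ≥ 3; since C has 3 rows, rank(C) = 3.
rank(C) = 3 = n, so the pair (A, B) is completely controllable.

3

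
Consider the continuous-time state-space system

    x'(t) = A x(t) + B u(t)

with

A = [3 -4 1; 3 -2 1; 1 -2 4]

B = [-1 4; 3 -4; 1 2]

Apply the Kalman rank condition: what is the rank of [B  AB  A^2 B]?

AB = [[-14, 30], [-8, 22], [-3, 20]]
A^2B = [[-13, 22], [-29, 66], [-10, 66]]
Controllability matrix C = [B  AB  A^2B] = [[-1, 4, -14, 30, -13, 22], [3, -4, -8, 22, -29, 66], [1, 2, -3, 20, -10, 66]]
Take the 3×3 submatrix of C formed by columns 1, 2, 3: [[-1, 4, -14], [3, -4, -8], [1, 2, -3]]. Its determinant is (-1)·((-4)·(-3) - (-8)·2) - 4·(3·(-3) - (-8)·1) + (-14)·(3·2 - (-4)·1) = (-1)·28 - 4·(-1) + (-14)·10 = -164 ≠ 0.
So rank(C) ≥ 3; since C has 3 rows, rank(C) = 3.
rank(C) = 3 = n, so the pair (A, B) is completely controllable.

3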